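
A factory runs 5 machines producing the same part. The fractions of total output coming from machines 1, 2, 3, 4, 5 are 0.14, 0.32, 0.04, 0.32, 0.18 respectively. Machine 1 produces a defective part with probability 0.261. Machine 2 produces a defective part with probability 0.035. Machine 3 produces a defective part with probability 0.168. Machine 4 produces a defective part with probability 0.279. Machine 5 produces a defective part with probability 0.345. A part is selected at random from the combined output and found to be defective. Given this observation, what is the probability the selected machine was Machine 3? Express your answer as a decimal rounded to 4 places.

Posterior probability ≈ 0.0326

Tabulate prior·likelihood by source: [1] prior 0.14, lik 0.261, product 0.03654; [2] prior 0.32, lik 0.035, product 0.01120; [3] prior 0.04, lik 0.168, product 0.006720; [4] prior 0.32, lik 0.279, product 0.08928; [5] prior 0.18, lik 0.345, product 0.06210.
Normalizing constant = 0.20584; the posterior for Machine 3 is its product over the sum, 0.006720/0.20584 = 0.0326.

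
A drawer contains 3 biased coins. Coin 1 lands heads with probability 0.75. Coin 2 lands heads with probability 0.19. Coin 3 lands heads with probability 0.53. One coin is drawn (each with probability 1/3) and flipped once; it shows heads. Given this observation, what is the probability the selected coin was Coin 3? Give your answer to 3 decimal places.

Posterior probability ≈ 0.361

P(heads|C1) = 0.75; P(heads|C2) = 0.19; P(heads|C3) = 0.53.
Prior × likelihood for each source: 0.333333·0.75=0.2500, 0.333333·0.19=0.06333, 0.333333·0.53=0.1767. Summing gives P(heads) = 0.49000.
P(Coin 3 | heads) = 0.1767 / 0.49000 = 0.361.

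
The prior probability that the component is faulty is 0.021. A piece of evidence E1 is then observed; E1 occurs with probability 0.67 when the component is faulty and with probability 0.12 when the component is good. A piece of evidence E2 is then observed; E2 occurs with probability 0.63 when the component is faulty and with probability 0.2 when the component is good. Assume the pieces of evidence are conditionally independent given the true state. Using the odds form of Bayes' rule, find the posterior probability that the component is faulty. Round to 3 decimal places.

Posterior probability ≈ 0.274

Prior odds = 0.021/(1−0.021) = 0.021450. In log-odds, ln(0.021450) = -3.8420.
Add log likelihood ratios: ln(5.5833) + ln(3.1500) = 2.8672.
Posterior log-odds = -0.97482, so posterior odds = exp(-0.97482) = 0.37726. Converting, P(H|E) = 0.37726/1.3773 = 0.274.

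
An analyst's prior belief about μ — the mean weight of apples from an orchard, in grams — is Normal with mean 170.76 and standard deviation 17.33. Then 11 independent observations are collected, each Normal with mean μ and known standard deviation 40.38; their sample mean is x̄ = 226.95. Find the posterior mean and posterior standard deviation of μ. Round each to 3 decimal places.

Prior precision 1/τ₀² = 1/17.33² = 0.00332968; data precision n/σ² = 11/40.38² = 0.00674621.
Posterior precision = 0.00332968 + 0.00674621 = 0.0100759, giving posterior SD = 1/√0.0100759 = 9.962.
Posterior mean = (0.00332968·170.76 + 0.00674621·226.95) / 0.0100759 = 208.381.

Posterior mean ≈ 208.381; posterior SD ≈ 9.962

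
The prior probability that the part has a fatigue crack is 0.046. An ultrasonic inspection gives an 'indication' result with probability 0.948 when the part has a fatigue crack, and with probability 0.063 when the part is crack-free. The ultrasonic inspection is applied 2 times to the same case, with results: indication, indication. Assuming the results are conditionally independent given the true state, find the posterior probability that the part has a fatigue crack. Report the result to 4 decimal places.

Posterior P(H) ≈ 0.9161

Let H be the event that the part has a fatigue crack; start with P(H) = 0.046. P('indication'|H) = 0.948, P('indication'|¬H) = 0.063.
Update on result 1 ('indication'): P(H) ← 0.948·0.0460 / (0.948·0.0460 + 0.063·0.9540) = 0.043608/0.10371 = 0.4205.
Update on result 2 ('indication'): P(H) ← 0.948·0.4205 / (0.948·0.4205 + 0.063·0.5795) = 0.39862/0.43512 = 0.9161.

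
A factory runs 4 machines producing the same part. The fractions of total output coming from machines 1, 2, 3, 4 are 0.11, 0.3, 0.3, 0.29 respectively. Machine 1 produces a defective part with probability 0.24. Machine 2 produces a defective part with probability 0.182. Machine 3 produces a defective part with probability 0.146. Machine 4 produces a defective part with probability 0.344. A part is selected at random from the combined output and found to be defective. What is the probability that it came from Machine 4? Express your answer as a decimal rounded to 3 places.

P(defective|M1) = 0.24; P(defective|M2) = 0.182; P(defective|M3) = 0.146; P(defective|M4) = 0.344.
Prior × likelihood for each source: 0.11·0.24=0.02640, 0.3·0.182=0.05460, 0.3·0.146=0.04380, 0.29·0.344=0.09976. Summing gives P(defective) = 0.22456.
P(Machine 4 | defective) = 0.09976 / 0.22456 = 0.444.

Posterior probability ≈ 0.444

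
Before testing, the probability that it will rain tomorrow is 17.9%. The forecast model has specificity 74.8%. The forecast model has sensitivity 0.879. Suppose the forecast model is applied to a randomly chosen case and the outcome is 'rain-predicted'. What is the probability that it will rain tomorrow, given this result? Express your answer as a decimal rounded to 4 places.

P(H | E) ≈ 0.4320

Let H be the event that it will rain tomorrow. P(H) = 0.179, so P(¬H) = 0.821. With E the 'rain-predicted' result, P(E|H) = 0.879 and P(E|¬H) = 0.252.
P(E) = 0.879·0.179 + 0.252·0.821 = 0.15734 + 0.20689 = 0.36423.
By Bayes' theorem, P(H|E) = 0.15734 / 0.36423 = 0.4320.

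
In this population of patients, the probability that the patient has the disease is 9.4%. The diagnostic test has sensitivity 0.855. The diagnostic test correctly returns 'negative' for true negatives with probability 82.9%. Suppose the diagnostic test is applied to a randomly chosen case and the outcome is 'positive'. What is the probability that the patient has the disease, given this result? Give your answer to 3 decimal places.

Let H be the event that the patient has the disease. P(H) = 0.094, so P(¬H) = 0.906. With E the 'positive' result, P(E|H) = 0.855 and P(E|¬H) = 0.171.
P(E) = 0.855·0.094 + 0.171·0.906 = 0.080370 + 0.15493 = 0.23530.
By Bayes' theorem, P(H|E) = 0.080370 / 0.23530 = 0.342.

P(H | E) ≈ 0.342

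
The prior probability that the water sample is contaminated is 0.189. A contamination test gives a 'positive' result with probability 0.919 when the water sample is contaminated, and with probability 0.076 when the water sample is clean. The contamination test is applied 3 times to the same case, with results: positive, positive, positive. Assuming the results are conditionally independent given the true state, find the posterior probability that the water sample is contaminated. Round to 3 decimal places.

Let H be the event that the water sample is contaminated; start with P(H) = 0.189. P('positive'|H) = 0.919, P('positive'|¬H) = 0.076.
Update on result 1 ('positive'): P(H) ← 0.919·0.1890 / (0.919·0.1890 + 0.076·0.8110) = 0.17369/0.23533 = 0.7381.
Update on result 2 ('positive'): P(H) ← 0.919·0.7381 / (0.919·0.7381 + 0.076·0.2619) = 0.67830/0.69820 = 0.9715.
Update on result 3 ('positive'): P(H) ← 0.919·0.9715 / (0.919·0.9715 + 0.076·0.0285) = 0.89280/0.89497 = 0.9976.

Posterior P(H) ≈ 0.998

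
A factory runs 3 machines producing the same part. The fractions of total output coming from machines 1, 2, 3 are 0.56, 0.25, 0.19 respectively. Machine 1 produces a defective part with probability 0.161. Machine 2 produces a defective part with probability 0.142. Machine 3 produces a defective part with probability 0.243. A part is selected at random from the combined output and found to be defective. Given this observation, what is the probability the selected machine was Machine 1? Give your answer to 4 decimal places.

Posterior probability ≈ 0.5247

P(defective|M1) = 0.161; P(defective|M2) = 0.142; P(defective|M3) = 0.243.
Prior × likelihood for each source: 0.56·0.161=0.09016, 0.25·0.142=0.03550, 0.19·0.243=0.04617. Summing gives P(defective) = 0.17183.
P(Machine 1 | defective) = 0.09016 / 0.17183 = 0.5247.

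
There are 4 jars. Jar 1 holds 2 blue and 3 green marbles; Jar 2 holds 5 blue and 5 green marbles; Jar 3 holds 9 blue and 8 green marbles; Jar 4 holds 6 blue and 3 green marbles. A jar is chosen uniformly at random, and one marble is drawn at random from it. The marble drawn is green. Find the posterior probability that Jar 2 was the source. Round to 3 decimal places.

Tabulate prior·likelihood by source: [1] prior 0.25, lik 0.6, product 0.1500; [2] prior 0.25, lik 0.5, product 0.1250; [3] prior 0.25, lik 0.4706, product 0.1176; [4] prior 0.25, lik 0.3333, product 0.08333.
Normalizing constant = 0.47598; the posterior for Jar 2 is its product over the sum, 0.1250/0.47598 = 0.263.

Posterior probability ≈ 0.263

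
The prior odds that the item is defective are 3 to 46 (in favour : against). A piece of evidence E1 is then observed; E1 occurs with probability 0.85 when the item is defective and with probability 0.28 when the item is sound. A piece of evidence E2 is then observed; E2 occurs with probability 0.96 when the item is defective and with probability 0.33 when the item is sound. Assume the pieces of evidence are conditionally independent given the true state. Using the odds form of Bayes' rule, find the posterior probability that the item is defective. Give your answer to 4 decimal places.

Posterior probability ≈ 0.3655

Prior odds = 3/46 = 0.065217. In log-odds, ln(0.065217) = -2.7300.
Add log likelihood ratios: ln(3.0357) + ln(2.9091) = 2.1783.
Posterior log-odds = -0.55174, so posterior odds = exp(-0.55174) = 0.57595. Converting, P(H|E) = 0.57595/1.5759 = 0.3655.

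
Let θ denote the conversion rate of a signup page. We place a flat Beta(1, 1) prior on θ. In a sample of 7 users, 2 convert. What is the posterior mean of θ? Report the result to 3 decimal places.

The binomial likelihood is conjugate to the Beta prior: with 2 successes and 5 failures, the posterior is Beta(1+2, 1+5) = Beta(3, 6).
Posterior mean = α/(α+β) = 3/9 = 0.333.

Posterior mean ≈ 0.333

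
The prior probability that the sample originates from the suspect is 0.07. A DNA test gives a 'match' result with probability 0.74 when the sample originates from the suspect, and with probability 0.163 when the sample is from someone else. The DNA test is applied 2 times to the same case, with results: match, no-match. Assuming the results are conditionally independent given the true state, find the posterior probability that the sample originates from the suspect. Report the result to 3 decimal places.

With H the event that the sample originates from the suspect, the joint likelihood of the observed sequence is P(data|H) = 0.74·0.26 = 0.19240 and P(data|¬H) = 0.163·0.837 = 0.13643.
Bayes: P(H|data) = 0.07·0.19240 / (0.07·0.19240 + 0.93·0.13643) = 0.013468/0.14035 = 0.0960.

Posterior P(H) ≈ 0.096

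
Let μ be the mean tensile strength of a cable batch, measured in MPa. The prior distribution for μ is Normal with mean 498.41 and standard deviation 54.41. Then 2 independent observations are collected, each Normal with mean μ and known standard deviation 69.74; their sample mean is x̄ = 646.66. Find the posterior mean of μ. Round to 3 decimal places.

Posterior mean ≈ 579.802

With known σ, the Normal prior is conjugate. Weight on the data is w = (n/σ²)/(n/σ² + 1/τ₀²) = 0.00041121/(0.00041121+0.00033779) = 0.54902.
Posterior mean = w·x̄ + (1−w)·μ₀ = 0.54902·646.66 + 0.45098·498.41 = 579.802.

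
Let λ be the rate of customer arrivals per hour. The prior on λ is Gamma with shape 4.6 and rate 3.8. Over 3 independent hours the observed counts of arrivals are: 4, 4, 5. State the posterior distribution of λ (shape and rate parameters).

Posterior: Gamma(shape=17.6, rate=6.8)

Total count ∑xᵢ = 13 over n = 3 hours.
Gamma is conjugate to the Poisson likelihood: posterior is Gamma(shape = 4.6+13 = 17.6, rate = 3.8+3 = 6.8).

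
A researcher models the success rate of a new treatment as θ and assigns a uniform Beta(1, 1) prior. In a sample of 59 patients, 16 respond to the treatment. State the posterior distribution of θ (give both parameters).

Observing 16 successes and 43 failures updates Beta(1, 1) by adding the success and failure counts to the two shape parameters: α = 1+16 = 17, β = 1+43 = 44.

Posterior: Beta(17, 44)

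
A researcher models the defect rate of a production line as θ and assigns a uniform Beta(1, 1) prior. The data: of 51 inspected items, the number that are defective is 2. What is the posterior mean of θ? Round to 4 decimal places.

The binomial likelihood is conjugate to the Beta prior: with 2 successes and 49 failures, the posterior is Beta(1+2, 1+49) = Beta(3, 50).
E[θ | data] = 3/(3+50) = 0.0566.

Posterior mean ≈ 0.0566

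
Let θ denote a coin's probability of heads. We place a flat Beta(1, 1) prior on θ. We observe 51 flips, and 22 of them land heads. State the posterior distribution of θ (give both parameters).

Observing 22 successes and 29 failures updates Beta(1, 1) by adding the success and failure counts to the two shape parameters: α = 1+22 = 23, β = 1+29 = 30.

Posterior: Beta(23, 30)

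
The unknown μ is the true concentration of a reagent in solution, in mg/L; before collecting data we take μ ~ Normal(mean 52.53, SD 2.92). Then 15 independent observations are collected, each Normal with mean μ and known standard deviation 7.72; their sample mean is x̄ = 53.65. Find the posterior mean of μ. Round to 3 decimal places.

With known σ, the Normal prior is conjugate. Weight on the data is w = (n/σ²)/(n/σ² + 1/τ₀²) = 0.251685/(0.251685+0.117283) = 0.68213.
Posterior mean = w·x̄ + (1−w)·μ₀ = 0.68213·53.65 + 0.31787·52.53 = 53.294.

Posterior mean ≈ 53.294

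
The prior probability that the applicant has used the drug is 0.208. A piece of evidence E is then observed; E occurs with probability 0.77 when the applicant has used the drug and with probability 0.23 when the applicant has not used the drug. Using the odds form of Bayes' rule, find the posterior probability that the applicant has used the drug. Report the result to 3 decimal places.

Prior odds = 0.208/(1−0.208) = 0.26263. In log-odds, ln(0.26263) = -1.3370.
Add log likelihood ratio: ln(3.3478) = 1.2083.
Posterior log-odds = -0.12871, so posterior odds = exp(-0.12871) = 0.87923. Converting, P(H|E) = 0.87923/1.8792 = 0.468.

Posterior probability ≈ 0.468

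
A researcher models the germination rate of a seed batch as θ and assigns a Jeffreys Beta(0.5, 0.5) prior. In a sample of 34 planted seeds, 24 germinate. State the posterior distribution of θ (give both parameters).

Posterior: Beta(24.5, 10.5)

The binomial likelihood is conjugate to the Beta prior: with 24 successes and 10 failures, the posterior is Beta(0.5+24, 0.5+10) = Beta(24.5, 10.5).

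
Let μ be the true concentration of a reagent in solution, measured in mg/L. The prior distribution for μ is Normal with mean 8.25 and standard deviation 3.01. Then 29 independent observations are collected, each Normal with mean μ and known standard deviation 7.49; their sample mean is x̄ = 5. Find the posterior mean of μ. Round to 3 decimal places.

Posterior mean ≈ 5.572

Prior precision 1/τ₀² = 1/3.01² = 0.110374; data precision n/σ² = 29/7.49² = 0.516933.
Posterior precision = 0.110374 + 0.516933 = 0.627307.
Posterior mean = (0.110374·8.25 + 0.516933·5) / 0.627307 = 5.572.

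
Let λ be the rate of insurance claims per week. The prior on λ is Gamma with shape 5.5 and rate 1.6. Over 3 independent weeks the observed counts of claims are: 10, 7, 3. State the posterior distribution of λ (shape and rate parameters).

Posterior: Gamma(shape=25.5, rate=4.6)

Total count ∑xᵢ = 20 over n = 3 weeks.
Gamma is conjugate to the Poisson likelihood: posterior is Gamma(shape = 5.5+20 = 25.5, rate = 1.6+3 = 4.6).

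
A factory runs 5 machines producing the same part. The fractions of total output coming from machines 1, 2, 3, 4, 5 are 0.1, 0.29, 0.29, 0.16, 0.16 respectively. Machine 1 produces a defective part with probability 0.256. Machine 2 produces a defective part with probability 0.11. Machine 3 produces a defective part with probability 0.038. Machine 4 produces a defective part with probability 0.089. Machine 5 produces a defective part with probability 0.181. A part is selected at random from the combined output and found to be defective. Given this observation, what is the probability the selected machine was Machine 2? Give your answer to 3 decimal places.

Tabulate prior·likelihood by source: [1] prior 0.1, lik 0.256, product 0.02560; [2] prior 0.29, lik 0.11, product 0.03190; [3] prior 0.29, lik 0.038, product 0.01102; [4] prior 0.16, lik 0.089, product 0.01424; [5] prior 0.16, lik 0.181, product 0.02896.
Normalizing constant = 0.11172; the posterior for Machine 2 is its product over the sum, 0.03190/0.11172 = 0.286.

Posterior probability ≈ 0.286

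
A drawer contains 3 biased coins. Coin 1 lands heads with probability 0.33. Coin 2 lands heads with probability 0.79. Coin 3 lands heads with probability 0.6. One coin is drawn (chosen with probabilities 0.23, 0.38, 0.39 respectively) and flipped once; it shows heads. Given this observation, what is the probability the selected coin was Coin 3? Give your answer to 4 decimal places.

Posterior probability ≈ 0.3835

Tabulate prior·likelihood by source: [1] prior 0.23, lik 0.33, product 0.07590; [2] prior 0.38, lik 0.79, product 0.3002; [3] prior 0.39, lik 0.6, product 0.2340.
Normalizing constant = 0.61010; the posterior for Coin 3 is its product over the sum, 0.2340/0.61010 = 0.3835.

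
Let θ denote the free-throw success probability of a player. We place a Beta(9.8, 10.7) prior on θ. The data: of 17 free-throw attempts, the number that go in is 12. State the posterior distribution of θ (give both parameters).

Posterior: Beta(21.8, 15.7)

Observing 12 successes and 5 failures updates Beta(9.8, 10.7) by adding the success and failure counts to the two shape parameters: α = 9.8+12 = 21.8, β = 10.7+5 = 15.7.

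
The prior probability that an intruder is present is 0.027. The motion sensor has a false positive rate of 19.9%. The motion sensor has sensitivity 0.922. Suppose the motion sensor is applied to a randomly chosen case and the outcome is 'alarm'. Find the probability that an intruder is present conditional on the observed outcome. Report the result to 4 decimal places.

P(H | E) ≈ 0.1139

Let H be the event that an intruder is present. P(H) = 0.027, so P(¬H) = 0.973. With E the 'alarm' result, P(E|H) = 0.922 and P(E|¬H) = 0.199.
P(E) = 0.922·0.027 + 0.199·0.973 = 0.024894 + 0.19363 = 0.21852.
By Bayes' theorem, P(H|E) = 0.024894 / 0.21852 = 0.1139.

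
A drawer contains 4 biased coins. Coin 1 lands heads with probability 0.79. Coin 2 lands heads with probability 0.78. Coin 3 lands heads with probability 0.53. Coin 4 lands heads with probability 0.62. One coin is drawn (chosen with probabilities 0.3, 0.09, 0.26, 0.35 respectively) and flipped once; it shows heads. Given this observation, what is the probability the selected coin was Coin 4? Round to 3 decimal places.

P(heads|C1) = 0.79; P(heads|C2) = 0.78; P(heads|C3) = 0.53; P(heads|C4) = 0.62.
Prior × likelihood for each source: 0.3·0.79=0.2370, 0.09·0.78=0.07020, 0.26·0.53=0.1378, 0.35·0.62=0.2170. Summing gives P(heads) = 0.66200.
P(Coin 4 | heads) = 0.2170 / 0.66200 = 0.328.

Posterior probability ≈ 0.328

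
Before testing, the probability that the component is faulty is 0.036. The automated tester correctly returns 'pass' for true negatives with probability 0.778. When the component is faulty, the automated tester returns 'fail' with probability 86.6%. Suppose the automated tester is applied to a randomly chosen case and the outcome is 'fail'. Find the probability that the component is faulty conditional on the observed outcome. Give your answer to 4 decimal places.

Write H for 'the component is faulty'. Prior odds H:¬H = 0.036/0.964 = 0.037344. For the 'fail' outcome, the likelihood ratio is 0.866/0.222 = 3.9009.
Posterior odds = 0.037344 × 3.9009 = 0.14568, so P(H|E) = 0.14568/(1+0.14568) = 0.1272.

P(H | E) ≈ 0.1272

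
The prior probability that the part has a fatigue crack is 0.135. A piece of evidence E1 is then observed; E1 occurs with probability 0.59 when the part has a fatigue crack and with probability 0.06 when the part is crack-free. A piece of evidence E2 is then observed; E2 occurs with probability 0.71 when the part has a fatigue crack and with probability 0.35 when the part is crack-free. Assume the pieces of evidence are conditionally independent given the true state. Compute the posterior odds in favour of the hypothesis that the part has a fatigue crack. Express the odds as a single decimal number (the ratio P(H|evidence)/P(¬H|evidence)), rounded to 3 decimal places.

Posterior odds ≈ 3.113

Prior odds = 0.135/(1−0.135) = 0.15607. In log-odds, ln(0.15607) = -1.8575.
Add log likelihood ratios: ln(9.8333) + ln(2.0286) = 2.9931.
Posterior log-odds = 1.1357, so posterior odds = exp(1.1357) = 3.1132.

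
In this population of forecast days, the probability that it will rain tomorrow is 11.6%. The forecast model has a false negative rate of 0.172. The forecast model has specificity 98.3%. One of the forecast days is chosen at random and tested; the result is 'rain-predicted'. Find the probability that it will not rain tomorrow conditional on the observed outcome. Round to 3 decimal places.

Write H for 'it will rain tomorrow'. Prior odds H:¬H = 0.116/0.884 = 0.13122. For the 'rain-predicted' outcome, the likelihood ratio is 0.828/0.017 = 48.706.
Posterior odds = 0.13122 × 48.706 = 6.3913, so P(H|E) = 6.3913/(1+6.3913) = 0.865. Then P(¬H|E) = 1 − 0.865 = 0.135.

P(¬H | E) ≈ 0.135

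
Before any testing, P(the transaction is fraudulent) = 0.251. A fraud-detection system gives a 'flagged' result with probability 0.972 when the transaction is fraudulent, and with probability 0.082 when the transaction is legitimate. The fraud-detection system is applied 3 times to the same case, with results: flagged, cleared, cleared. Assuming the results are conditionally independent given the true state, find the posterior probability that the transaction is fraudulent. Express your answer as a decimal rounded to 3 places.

With H the event that the transaction is fraudulent, the joint likelihood of the observed sequence is P(data|H) = 0.972·0.028·0.028 = 0.00076205 and P(data|¬H) = 0.082·0.918·0.918 = 0.069103.
Bayes: P(H|data) = 0.251·0.00076205 / (0.251·0.00076205 + 0.749·0.069103) = 0.00019127/0.051950 = 0.0037.

Posterior P(H) ≈ 0.004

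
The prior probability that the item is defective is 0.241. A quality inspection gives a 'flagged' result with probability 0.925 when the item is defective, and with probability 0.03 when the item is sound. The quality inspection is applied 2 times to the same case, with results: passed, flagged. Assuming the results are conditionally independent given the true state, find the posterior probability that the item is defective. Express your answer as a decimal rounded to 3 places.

Let H be the event that the item is defective; start with P(H) = 0.241. P('flagged'|H) = 0.925, P('flagged'|¬H) = 0.03.
Update on result 1 ('passed'): P(H) ← 0.075·0.2410 / (0.075·0.2410 + 0.97·0.7590) = 0.018075/0.75430 = 0.0240.
Update on result 2 ('flagged'): P(H) ← 0.925·0.0240 / (0.925·0.0240 + 0.03·0.9760) = 0.022165/0.051446 = 0.4308.

Posterior P(H) ≈ 0.431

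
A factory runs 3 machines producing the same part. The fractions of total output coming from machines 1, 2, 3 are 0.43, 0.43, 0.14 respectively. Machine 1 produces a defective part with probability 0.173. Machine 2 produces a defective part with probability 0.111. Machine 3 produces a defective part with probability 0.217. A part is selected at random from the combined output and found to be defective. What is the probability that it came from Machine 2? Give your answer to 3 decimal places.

Posterior probability ≈ 0.313

P(defective|M1) = 0.173; P(defective|M2) = 0.111; P(defective|M3) = 0.217.
Prior × likelihood for each source: 0.43·0.173=0.07439, 0.43·0.111=0.04773, 0.14·0.217=0.03038. Summing gives P(defective) = 0.15250.
P(Machine 2 | defective) = 0.04773 / 0.15250 = 0.313.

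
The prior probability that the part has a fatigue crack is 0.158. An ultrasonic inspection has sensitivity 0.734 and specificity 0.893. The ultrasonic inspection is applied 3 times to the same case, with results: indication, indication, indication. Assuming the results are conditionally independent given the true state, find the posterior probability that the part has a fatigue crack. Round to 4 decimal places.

Posterior P(H) ≈ 0.9838

With H the event that the part has a fatigue crack, the joint likelihood of the observed sequence is P(data|H) = 0.734·0.734·0.734 = 0.39545 and P(data|¬H) = 0.107·0.107·0.107 = 0.0012250.
Bayes: P(H|data) = 0.158·0.39545 / (0.158·0.39545 + 0.842·0.0012250) = 0.062481/0.063512 = 0.9838.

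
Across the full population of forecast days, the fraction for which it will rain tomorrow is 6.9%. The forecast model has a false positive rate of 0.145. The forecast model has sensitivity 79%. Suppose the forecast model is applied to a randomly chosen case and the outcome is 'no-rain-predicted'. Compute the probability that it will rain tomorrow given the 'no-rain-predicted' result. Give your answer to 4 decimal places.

P(H | E) ≈ 0.0179

Write H for 'it will rain tomorrow'. Prior odds H:¬H = 0.069/0.931 = 0.074114. For the 'no-rain-predicted' outcome, the likelihood ratio is 0.21/0.855 = 0.24561.
Posterior odds = 0.074114 × 0.24561 = 0.018203, so P(H|E) = 0.018203/(1+0.018203) = 0.0179.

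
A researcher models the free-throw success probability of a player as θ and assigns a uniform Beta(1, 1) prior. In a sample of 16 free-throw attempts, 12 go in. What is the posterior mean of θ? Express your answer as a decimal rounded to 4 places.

Posterior mean ≈ 0.7222

The binomial likelihood is conjugate to the Beta prior: with 12 successes and 4 failures, the posterior is Beta(1+12, 1+4) = Beta(13, 5).
Posterior mean = α/(α+β) = 13/18 = 0.7222.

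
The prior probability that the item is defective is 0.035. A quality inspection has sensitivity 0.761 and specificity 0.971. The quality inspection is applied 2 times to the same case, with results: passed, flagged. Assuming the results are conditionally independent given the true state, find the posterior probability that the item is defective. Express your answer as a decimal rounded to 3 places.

Posterior P(H) ≈ 0.190

Let H be the event that the item is defective; start with P(H) = 0.035. P('flagged'|H) = 0.761, P('flagged'|¬H) = 0.029.
Update on result 1 ('passed'): P(H) ← 0.239·0.0350 / (0.239·0.0350 + 0.971·0.9650) = 0.0083650/0.94538 = 0.0088.
Update on result 2 ('flagged'): P(H) ← 0.761·0.0088 / (0.761·0.0088 + 0.029·0.9912) = 0.0067336/0.035477 = 0.1898.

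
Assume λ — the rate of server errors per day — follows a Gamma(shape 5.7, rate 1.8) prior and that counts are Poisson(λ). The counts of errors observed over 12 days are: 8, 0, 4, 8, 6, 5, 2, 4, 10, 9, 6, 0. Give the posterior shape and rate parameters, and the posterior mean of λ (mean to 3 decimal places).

The Poisson likelihood adds the total count to the shape and the number of exposure periods to the rate. Here ∑xᵢ = 62 and n = 12, so shape 5.7→67.7 and rate 1.8→13.8.
E[λ | data] = 67.7/13.8 = 4.906.

Posterior: Gamma(shape=67.7, rate=13.8); mean ≈ 4.906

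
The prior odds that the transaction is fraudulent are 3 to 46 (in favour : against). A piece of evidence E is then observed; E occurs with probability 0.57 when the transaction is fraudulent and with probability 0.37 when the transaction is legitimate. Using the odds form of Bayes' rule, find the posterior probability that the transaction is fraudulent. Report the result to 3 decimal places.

Prior odds = 3/46 = 0.065217.
Likelihood ratio for E = 0.57/0.37 = 1.5405.
Posterior odds = prior odds × LR = 0.10047.
Posterior probability = odds/(1+odds) = 0.10047/1.1005 = 0.091.

Posterior probability ≈ 0.091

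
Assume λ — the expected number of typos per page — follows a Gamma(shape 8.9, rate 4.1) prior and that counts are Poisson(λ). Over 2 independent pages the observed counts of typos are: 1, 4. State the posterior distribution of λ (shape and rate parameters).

Posterior: Gamma(shape=13.9, rate=6.1)

The Poisson likelihood adds the total count to the shape and the number of exposure periods to the rate. Here ∑xᵢ = 5 and n = 2, so shape 8.9→13.9 and rate 4.1→6.1.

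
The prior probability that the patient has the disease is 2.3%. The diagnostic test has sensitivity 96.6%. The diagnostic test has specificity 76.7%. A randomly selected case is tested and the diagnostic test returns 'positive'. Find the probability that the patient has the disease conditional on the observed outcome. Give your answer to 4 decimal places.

Write H for 'the patient has the disease'. Prior odds H:¬H = 0.023/0.977 = 0.023541. For the 'positive' outcome, the likelihood ratio is 0.966/0.233 = 4.1459.
Posterior odds = 0.023541 × 4.1459 = 0.097601, so P(H|E) = 0.097601/(1+0.097601) = 0.0889.

P(H | E) ≈ 0.0889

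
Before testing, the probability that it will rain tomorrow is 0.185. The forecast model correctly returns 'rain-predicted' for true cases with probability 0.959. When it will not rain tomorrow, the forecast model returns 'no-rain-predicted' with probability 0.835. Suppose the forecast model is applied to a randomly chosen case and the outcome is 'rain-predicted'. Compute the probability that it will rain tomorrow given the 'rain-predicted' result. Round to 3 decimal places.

Let H be the event that it will rain tomorrow. P(H) = 0.185, so P(¬H) = 0.815. With E the 'rain-predicted' result, P(E|H) = 0.959 and P(E|¬H) = 0.165.
P(E) = 0.959·0.185 + 0.165·0.815 = 0.17741 + 0.13448 = 0.31189.
By Bayes' theorem, P(H|E) = 0.17741 / 0.31189 = 0.569.

P(H | E) ≈ 0.569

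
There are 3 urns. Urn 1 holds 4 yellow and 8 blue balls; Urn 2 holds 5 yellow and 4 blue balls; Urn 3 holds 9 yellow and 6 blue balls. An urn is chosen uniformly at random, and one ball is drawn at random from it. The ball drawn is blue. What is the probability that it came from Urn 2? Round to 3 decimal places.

P(blue|Urn 1) = 0.6667; P(blue|Urn 2) = 0.4444; P(blue|Urn 3) = 0.4.
Prior × likelihood for each source: 0.333333·0.6667=0.2222, 0.333333·0.4444=0.1481, 0.333333·0.4=0.1333. Summing gives P(blue) = 0.50370.
P(Urn 2 | blue) = 0.1481 / 0.50370 = 0.294.

Posterior probability ≈ 0.294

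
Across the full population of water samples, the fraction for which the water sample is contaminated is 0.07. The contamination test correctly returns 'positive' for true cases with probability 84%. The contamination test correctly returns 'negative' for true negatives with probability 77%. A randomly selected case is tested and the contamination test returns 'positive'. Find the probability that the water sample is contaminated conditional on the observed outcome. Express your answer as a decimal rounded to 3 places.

P(H | E) ≈ 0.216

Write H for 'the water sample is contaminated'. Prior odds H:¬H = 0.07/0.93 = 0.075269. For the 'positive' outcome, the likelihood ratio is 0.84/0.23 = 3.6522.
Posterior odds = 0.075269 × 3.6522 = 0.27489, so P(H|E) = 0.27489/(1+0.27489) = 0.216.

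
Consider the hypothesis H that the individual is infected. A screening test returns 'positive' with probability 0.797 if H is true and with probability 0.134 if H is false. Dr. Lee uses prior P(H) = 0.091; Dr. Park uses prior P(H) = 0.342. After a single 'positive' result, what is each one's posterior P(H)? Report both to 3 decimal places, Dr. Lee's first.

Dr. Lee: 0.373; Dr. Park: 0.756

P('+'|H) = 0.797, P('+'|¬H) = 0.134.
Dr. Lee: numerator 0.797·0.091 = 0.072527; evidence = 0.072527+0.134·0.909 = 0.19433; posterior = 0.373.
Dr. Park: numerator 0.797·0.342 = 0.27257; evidence = 0.27257+0.134·0.658 = 0.36075; posterior = 0.756.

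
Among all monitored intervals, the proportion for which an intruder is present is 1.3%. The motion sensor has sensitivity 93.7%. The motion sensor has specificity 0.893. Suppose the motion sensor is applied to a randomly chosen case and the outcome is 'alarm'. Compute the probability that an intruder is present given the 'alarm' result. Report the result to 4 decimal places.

Write H for 'an intruder is present'. Prior odds H:¬H = 0.013/0.987 = 0.013171. For the 'alarm' outcome, the likelihood ratio is 0.937/0.107 = 8.7570.
Posterior odds = 0.013171 × 8.7570 = 0.11534, so P(H|E) = 0.11534/(1+0.11534) = 0.1034.

P(H | E) ≈ 0.1034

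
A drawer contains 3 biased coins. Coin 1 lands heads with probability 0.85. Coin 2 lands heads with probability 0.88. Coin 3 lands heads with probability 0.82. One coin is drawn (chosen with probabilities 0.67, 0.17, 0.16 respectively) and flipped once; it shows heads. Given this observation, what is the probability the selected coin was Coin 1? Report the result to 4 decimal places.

Tabulate prior·likelihood by source: [1] prior 0.67, lik 0.85, product 0.5695; [2] prior 0.17, lik 0.88, product 0.1496; [3] prior 0.16, lik 0.82, product 0.1312.
Normalizing constant = 0.85030; the posterior for Coin 1 is its product over the sum, 0.5695/0.85030 = 0.6698.

Posterior probability ≈ 0.6698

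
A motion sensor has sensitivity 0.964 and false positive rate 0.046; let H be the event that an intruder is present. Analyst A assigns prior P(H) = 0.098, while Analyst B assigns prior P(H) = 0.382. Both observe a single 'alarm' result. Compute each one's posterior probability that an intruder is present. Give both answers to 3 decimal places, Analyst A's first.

Analyst A: 0.695; Analyst B: 0.928

P('+'|H) = 0.964, P('+'|¬H) = 0.046.
Analyst A: numerator 0.964·0.098 = 0.094472; evidence = 0.094472+0.046·0.902 = 0.13596; posterior = 0.695.
Analyst B: numerator 0.964·0.382 = 0.36825; evidence = 0.36825+0.046·0.618 = 0.39668; posterior = 0.928.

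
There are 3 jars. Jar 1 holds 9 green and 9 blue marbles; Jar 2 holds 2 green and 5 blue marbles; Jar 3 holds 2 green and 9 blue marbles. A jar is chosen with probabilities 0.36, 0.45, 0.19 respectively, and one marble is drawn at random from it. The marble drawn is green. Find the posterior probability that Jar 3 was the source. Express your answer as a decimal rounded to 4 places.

P(green|Jar 1) = 0.5; P(green|Jar 2) = 0.2857; P(green|Jar 3) = 0.1818.
Prior × likelihood for each source: 0.36·0.5=0.1800, 0.45·0.2857=0.1286, 0.19·0.1818=0.03455. Summing gives P(green) = 0.34312.
P(Jar 3 | green) = 0.03455 / 0.34312 = 0.1007.

Posterior probability ≈ 0.1007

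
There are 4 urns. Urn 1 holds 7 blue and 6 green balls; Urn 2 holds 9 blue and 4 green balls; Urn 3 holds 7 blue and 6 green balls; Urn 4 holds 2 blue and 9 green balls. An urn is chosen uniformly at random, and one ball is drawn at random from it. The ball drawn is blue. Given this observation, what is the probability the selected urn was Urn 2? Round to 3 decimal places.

Tabulate prior·likelihood by source: [1] prior 0.25, lik 0.5385, product 0.1346; [2] prior 0.25, lik 0.6923, product 0.1731; [3] prior 0.25, lik 0.5385, product 0.1346; [4] prior 0.25, lik 0.1818, product 0.04545.
Normalizing constant = 0.48776; the posterior for Urn 2 is its product over the sum, 0.1731/0.48776 = 0.355.

Posterior probability ≈ 0.355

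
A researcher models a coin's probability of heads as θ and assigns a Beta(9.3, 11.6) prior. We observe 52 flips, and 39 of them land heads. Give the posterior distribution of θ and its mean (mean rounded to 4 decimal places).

Observing 39 successes and 13 failures updates Beta(9.3, 11.6) by adding the success and failure counts to the two shape parameters: α = 9.3+39 = 48.3, β = 11.6+13 = 24.6.
E[θ | data] = 48.3/(48.3+24.6) = 0.6626.

Posterior: Beta(48.3, 24.6); mean ≈ 0.6626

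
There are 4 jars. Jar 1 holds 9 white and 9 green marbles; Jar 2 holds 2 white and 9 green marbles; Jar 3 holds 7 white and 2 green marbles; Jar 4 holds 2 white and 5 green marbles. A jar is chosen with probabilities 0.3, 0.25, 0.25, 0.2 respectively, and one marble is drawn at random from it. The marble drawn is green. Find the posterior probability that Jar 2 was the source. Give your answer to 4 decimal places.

P(green|Jar 1) = 0.5; P(green|Jar 2) = 0.8182; P(green|Jar 3) = 0.2222; P(green|Jar 4) = 0.7143.
Prior × likelihood for each source: 0.3·0.5=0.1500, 0.25·0.8182=0.2045, 0.25·0.2222=0.05556, 0.2·0.7143=0.1429. Summing gives P(green) = 0.55296.
P(Jar 2 | green) = 0.2045 / 0.55296 = 0.3699.

Posterior probability ≈ 0.3699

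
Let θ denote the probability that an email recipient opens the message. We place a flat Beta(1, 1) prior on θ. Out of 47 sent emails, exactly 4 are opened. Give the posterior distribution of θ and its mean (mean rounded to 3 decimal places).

The binomial likelihood is conjugate to the Beta prior: with 4 successes and 43 failures, the posterior is Beta(1+4, 1+43) = Beta(5, 44).
Posterior mean = α/(α+β) = 5/49 = 0.102.

Posterior: Beta(5, 44); mean ≈ 0.102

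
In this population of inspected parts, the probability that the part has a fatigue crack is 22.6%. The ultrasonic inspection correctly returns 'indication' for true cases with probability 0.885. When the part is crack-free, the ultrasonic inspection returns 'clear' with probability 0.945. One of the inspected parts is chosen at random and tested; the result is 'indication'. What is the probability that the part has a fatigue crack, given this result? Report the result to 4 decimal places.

Write H for 'the part has a fatigue crack'. Prior odds H:¬H = 0.226/0.774 = 0.29199. For the 'indication' outcome, the likelihood ratio is 0.885/0.055 = 16.091.
Posterior odds = 0.29199 × 16.091 = 4.6984, so P(H|E) = 4.6984/(1+4.6984) = 0.8245.

P(H | E) ≈ 0.8245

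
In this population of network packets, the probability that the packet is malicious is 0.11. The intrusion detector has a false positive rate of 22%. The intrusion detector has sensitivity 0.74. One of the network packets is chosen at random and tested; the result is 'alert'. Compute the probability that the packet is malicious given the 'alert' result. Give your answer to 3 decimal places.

P(H | E) ≈ 0.294

Write H for 'the packet is malicious'. Prior odds H:¬H = 0.11/0.89 = 0.12360. For the 'alert' outcome, the likelihood ratio is 0.74/0.22 = 3.3636.
Posterior odds = 0.12360 × 3.3636 = 0.41573, so P(H|E) = 0.41573/(1+0.41573) = 0.294.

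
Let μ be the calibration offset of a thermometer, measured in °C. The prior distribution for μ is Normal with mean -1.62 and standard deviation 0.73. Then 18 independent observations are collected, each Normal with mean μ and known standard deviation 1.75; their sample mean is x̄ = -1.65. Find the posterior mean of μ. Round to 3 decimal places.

With known σ, the Normal prior is conjugate. Weight on the data is w = (n/σ²)/(n/σ² + 1/τ₀²) = 5.87755/(5.87755+1.87652) = 0.75800.
Posterior mean = w·x̄ + (1−w)·μ₀ = 0.75800·-1.65 + 0.24200·-1.62 = -1.643.

Posterior mean ≈ -1.643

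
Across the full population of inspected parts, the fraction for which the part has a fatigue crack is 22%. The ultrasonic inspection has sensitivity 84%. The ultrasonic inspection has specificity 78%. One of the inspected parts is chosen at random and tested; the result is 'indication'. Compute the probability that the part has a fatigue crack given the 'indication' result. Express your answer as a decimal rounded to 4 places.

P(H | E) ≈ 0.5185

Let H be the event that the part has a fatigue crack. P(H) = 0.22, so P(¬H) = 0.78. With E the 'indication' result, P(E|H) = 0.84 and P(E|¬H) = 0.22.
P(E) = 0.84·0.22 + 0.22·0.78 = 0.18480 + 0.17160 = 0.35640.
By Bayes' theorem, P(H|E) = 0.18480 / 0.35640 = 0.5185.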